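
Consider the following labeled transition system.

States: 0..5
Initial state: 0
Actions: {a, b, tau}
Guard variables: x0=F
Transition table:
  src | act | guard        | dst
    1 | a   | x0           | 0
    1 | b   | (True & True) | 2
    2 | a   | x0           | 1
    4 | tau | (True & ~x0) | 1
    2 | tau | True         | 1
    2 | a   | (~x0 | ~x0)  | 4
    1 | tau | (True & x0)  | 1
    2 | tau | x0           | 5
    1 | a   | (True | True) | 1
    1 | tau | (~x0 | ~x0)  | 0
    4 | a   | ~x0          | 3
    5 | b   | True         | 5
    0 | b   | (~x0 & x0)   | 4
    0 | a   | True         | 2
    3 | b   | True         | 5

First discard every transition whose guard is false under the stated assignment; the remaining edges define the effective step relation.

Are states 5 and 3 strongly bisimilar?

Refine partition for ~:
  π0 = {{0,1,2,3,4,5}}
  π1 = {{0},{1},{2,4},{3,5}}
  π2 = {{0},{1},{2},{3,5},{4}}
stable after 3 split(s): 5 block(s)
[5]={3,5}  [3]={3,5}

Answer: BISIMILAR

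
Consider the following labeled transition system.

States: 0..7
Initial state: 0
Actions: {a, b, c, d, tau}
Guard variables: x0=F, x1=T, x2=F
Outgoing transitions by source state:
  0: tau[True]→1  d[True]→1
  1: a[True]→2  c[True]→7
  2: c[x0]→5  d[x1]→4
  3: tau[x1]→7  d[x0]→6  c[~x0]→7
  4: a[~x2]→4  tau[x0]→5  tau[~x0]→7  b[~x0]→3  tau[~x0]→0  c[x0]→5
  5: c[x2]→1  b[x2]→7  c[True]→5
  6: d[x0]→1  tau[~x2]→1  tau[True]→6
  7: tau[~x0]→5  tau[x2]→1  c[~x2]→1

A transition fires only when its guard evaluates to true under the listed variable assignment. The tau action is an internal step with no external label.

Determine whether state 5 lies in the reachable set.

Answer: REACHABLE

Trace:
Guard filter leaves 16 enabled edge(s).
depth 0: {0}
depth 1: {1}  cumulative {0,1}
depth 2: {2,7}  cumulative {0,1,2,7}
depth 3: {4,5}  cumulative {0,1,2,4,5,7}
depth 4: {3}  cumulative {0,1,2,3,4,5,7}
R = {0,1,2,3,4,5,7}
trace reaching 5: tau·c·tau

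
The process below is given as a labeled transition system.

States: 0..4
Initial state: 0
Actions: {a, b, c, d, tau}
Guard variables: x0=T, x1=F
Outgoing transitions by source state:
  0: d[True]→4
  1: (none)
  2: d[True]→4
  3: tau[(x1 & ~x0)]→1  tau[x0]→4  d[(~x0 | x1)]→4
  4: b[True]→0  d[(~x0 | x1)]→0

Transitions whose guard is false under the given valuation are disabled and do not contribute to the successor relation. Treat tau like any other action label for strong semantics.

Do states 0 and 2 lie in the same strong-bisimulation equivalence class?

Bisimulation quotient by refinement:
  P[0] = {{0,1,2,3,4}}
  P[1] = {{0,2},{1},{3},{4}}
Fixed point at round 2; 4 class(es).
class of 0: {0,2}; class of 2: {0,2}

Answer: BISIMILAR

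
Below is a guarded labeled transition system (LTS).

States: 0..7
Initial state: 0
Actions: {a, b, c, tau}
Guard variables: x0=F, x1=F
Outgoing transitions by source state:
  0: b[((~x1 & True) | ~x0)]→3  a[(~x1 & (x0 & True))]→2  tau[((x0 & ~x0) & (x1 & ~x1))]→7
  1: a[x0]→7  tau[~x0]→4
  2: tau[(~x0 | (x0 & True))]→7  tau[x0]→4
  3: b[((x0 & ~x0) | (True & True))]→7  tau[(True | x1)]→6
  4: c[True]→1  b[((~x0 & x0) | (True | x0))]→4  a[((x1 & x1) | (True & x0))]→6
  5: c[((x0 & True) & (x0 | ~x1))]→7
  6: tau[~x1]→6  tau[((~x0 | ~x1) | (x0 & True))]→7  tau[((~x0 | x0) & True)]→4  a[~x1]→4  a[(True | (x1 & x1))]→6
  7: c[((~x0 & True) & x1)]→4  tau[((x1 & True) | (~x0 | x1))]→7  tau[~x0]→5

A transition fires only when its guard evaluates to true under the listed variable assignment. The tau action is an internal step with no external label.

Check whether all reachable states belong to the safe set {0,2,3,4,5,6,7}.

Safe = {0,2,3,4,5,6,7}
Reachable = {0,1,3,4,5,6,7}
  0: ok
  1: outside
  3: ok
  4: ok
  5: ok
  6: ok
  7: ok
counterexample path to 1: b·tau·tau·c

Answer: INVARIANT VIOLATED at state 1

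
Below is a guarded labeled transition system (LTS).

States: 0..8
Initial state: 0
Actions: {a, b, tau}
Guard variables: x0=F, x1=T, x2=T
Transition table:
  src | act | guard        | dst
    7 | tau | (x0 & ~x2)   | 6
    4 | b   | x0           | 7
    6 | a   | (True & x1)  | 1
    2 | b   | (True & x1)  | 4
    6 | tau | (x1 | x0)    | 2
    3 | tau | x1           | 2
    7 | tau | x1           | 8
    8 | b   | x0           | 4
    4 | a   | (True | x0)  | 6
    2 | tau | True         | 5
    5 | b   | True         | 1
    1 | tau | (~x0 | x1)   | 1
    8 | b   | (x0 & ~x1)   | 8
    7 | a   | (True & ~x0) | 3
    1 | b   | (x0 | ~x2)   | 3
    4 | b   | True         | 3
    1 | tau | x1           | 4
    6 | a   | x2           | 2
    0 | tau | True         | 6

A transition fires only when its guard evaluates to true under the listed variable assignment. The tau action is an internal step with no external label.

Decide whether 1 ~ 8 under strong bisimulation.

Bisimulation quotient by refinement:
  P[0] = {{0,1,2,3,4,5,6,7,8}}
  P[1] = {{0,1,3},{2},{4},{5},{6,7},{8}}
  P[2] = {{0},{1},{2},{3},{4},{5},{6},{7},{8}}
stable after 3 split(s): 9 block(s)
[1]={1}  [8]={8}

Answer: NOT BISIMILAR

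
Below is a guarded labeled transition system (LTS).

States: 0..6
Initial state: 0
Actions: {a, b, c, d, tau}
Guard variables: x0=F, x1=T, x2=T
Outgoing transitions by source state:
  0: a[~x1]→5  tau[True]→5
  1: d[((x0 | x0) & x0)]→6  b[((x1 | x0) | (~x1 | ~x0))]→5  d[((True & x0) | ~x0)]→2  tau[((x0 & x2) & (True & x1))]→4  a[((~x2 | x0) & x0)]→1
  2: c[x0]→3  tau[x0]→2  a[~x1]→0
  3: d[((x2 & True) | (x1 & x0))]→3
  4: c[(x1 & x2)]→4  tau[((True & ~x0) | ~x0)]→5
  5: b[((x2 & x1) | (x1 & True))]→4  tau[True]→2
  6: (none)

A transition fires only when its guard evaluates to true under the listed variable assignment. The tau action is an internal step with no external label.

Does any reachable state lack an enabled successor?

Answer: DEADLOCK at state 2

Trace:
Reachable = {0,2,4,5}
  0: tau→5  [1 exit(s)]
  2: ∅  [STUCK]
  4: c→4  tau→5  [2 exit(s)]
  5: b→4  tau→2  [2 exit(s)]
witness 2: tau·tau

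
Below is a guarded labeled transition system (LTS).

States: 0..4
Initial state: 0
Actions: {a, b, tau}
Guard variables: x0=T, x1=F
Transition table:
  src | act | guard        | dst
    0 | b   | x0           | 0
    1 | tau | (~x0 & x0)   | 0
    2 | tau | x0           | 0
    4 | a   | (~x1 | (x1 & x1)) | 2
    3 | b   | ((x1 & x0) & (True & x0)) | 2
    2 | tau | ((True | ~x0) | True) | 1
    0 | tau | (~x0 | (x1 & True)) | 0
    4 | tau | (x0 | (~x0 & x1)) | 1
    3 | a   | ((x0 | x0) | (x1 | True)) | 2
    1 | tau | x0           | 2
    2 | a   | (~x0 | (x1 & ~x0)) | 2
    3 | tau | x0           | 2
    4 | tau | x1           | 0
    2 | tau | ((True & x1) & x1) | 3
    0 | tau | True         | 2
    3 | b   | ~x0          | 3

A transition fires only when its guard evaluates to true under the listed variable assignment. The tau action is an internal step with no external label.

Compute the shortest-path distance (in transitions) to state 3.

Breadth-first toward 3:
  Layer 0: {0}
  Layer 1: {2}
  Layer 2: {1}
3 never appears.

Answer: UNREACHABLE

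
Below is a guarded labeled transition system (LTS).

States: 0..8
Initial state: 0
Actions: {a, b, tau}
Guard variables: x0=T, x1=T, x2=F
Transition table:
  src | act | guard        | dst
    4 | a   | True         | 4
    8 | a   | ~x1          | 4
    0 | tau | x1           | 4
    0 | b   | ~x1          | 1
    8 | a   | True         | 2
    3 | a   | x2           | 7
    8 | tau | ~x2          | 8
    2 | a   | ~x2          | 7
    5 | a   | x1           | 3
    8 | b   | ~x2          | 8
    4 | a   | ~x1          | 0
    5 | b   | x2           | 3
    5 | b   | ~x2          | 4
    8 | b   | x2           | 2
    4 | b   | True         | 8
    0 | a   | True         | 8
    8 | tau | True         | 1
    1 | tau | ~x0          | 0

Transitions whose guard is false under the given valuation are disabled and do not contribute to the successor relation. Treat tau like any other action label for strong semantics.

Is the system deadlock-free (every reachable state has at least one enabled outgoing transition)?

Answer: DEADLOCK at state 1

Trace:
Reachable = {0,1,2,4,7,8}
  0: a→8  tau→4  [2 exit(s)]
  1: ∅  [no exit]
  2: a→7  [1 exit(s)]
  4: a→4  b→8  [2 exit(s)]
  7: ∅  [no exit]
  8: a→2  b→8  tau→1  tau→8  [4 exit(s)]
trace reaching 1: a·tau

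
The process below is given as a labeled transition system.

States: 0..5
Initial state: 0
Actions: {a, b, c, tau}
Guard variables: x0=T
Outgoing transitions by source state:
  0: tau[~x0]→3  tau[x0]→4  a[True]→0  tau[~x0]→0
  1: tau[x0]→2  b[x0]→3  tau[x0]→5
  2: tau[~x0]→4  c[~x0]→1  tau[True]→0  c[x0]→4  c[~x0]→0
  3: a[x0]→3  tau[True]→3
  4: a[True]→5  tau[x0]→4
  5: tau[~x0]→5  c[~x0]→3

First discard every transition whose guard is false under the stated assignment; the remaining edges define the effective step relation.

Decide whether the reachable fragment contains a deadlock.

Answer: DEADLOCK at state 5

Trace:
R = {0,4,5}
  0: a→0  tau→4  [deg 2]
  4: a→5  tau→4  [deg 2]
  5: ∅  [no exit]
witness 5: tau·a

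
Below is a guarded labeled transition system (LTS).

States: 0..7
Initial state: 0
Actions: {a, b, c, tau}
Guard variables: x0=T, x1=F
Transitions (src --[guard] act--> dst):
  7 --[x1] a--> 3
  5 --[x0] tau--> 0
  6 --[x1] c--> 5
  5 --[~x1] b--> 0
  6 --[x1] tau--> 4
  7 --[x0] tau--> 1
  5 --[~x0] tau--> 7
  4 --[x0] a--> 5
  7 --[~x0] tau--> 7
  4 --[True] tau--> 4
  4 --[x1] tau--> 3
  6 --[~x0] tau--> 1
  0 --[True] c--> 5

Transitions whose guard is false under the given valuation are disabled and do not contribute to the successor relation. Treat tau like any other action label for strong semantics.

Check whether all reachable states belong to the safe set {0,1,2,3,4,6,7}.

Inv-set: {0,1,2,3,4,6,7}
Reach set: {0,5}
  0: ok
  5: ✗ unsafe
counterexample path to 5: c

Answer: INVARIANT VIOLATED at state 5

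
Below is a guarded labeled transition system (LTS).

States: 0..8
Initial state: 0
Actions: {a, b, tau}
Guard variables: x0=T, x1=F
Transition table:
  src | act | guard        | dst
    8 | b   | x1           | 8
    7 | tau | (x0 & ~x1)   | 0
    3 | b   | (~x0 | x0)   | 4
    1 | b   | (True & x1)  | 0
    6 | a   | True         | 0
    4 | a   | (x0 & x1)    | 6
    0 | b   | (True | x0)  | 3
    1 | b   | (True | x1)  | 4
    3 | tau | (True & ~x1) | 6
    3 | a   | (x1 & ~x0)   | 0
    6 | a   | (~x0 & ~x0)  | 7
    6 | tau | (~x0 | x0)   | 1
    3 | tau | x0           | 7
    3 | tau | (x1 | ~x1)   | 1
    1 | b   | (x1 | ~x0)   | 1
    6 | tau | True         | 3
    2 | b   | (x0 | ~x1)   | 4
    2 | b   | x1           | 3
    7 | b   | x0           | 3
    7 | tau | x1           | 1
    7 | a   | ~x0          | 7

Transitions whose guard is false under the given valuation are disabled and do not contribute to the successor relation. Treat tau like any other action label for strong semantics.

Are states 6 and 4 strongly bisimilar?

Bisimulation quotient by refinement:
  P[0] = {{0,1,2,3,4,5,6,7,8}}
  P[1] = {{0,1,2},{3,7},{4,5,8},{6}}
  P[2] = {{0},{1,2},{3},{4,5,8},{6},{7}}
Fixed point at round 3; 6 class(es).
[6]={6}  [4]={4,5,8}

Answer: NOT BISIMILAR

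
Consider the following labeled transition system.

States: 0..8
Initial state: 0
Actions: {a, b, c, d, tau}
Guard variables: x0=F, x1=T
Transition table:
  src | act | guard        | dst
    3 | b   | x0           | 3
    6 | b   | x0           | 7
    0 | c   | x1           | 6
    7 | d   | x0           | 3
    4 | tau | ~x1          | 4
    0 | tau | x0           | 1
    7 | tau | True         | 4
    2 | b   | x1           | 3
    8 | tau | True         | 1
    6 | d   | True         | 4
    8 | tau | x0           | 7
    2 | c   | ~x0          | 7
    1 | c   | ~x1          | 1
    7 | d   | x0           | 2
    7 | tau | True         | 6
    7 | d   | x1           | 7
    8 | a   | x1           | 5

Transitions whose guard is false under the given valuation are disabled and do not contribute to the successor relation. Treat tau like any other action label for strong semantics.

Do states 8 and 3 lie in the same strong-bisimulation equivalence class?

Bisimulation quotient by refinement:
  round 0: {{0,1,2,3,4,5,6,7,8}}
  round 1: {{0},{1,3,4,5},{2},{6},{7},{8}}
stable after 2 split(s): 6 block(s)
[8]={8}  [3]={1,3,4,5}

Answer: NOT BISIMILAR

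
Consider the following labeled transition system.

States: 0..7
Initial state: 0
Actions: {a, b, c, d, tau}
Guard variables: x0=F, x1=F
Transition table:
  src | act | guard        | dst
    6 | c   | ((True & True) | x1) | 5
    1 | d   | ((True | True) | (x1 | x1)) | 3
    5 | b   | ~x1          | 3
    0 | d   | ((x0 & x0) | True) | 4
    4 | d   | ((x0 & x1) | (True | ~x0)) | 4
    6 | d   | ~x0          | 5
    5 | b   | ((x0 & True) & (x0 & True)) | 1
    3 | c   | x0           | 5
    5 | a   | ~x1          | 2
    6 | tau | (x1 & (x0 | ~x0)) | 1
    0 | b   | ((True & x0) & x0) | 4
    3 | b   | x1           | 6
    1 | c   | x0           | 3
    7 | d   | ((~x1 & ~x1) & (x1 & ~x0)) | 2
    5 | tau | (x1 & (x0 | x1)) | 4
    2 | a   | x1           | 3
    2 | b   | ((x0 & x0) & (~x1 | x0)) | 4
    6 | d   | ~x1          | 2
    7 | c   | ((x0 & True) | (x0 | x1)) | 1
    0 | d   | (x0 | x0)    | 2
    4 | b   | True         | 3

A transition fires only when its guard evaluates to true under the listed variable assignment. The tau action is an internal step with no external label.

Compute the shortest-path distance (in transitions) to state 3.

Layered search for 3:
  L0 = {0}
  L1 = {4}
  L2 = {3}
first hit 3 at d=2 via d·b

Answer: 2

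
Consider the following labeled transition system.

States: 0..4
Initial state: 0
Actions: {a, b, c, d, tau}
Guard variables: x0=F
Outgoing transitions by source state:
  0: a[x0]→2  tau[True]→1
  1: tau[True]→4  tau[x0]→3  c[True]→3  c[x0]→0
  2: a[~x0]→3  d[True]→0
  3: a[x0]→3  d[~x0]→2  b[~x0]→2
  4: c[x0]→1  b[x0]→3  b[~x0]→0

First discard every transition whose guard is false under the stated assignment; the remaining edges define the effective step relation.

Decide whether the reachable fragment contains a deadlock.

Answer: DEADLOCK-FREE

Analysis:
Reach set: {0,1,2,3,4}
  0: tau→1  [1 exit(s)]
  1: c→3  tau→4  [2 exit(s)]
  2: a→3  d→0  [2 exit(s)]
  3: b→2  d→2  [2 exit(s)]
  4: b→0  [1 exit(s)]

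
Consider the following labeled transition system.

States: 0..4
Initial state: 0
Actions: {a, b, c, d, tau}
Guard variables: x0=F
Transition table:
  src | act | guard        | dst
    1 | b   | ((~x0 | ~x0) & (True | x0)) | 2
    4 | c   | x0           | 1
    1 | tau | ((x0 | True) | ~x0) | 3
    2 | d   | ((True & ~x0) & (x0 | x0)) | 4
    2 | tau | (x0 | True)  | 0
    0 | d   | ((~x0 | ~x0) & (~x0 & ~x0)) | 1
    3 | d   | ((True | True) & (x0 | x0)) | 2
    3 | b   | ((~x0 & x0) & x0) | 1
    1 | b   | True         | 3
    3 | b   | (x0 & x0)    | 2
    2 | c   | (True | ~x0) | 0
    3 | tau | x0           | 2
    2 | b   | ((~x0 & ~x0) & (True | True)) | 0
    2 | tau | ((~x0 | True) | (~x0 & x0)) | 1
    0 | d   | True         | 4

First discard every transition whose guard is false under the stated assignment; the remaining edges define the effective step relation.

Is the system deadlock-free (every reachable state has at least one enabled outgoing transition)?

Answer: DEADLOCK at state 3

Analysis:
R = {0,1,2,3,4}
  0: d→1  d→4  [2 out]
  1: b→2  b→3  tau→3  [3 out]
  2: b→0  c→0  tau→0  tau→1  [4 out]
  3: ∅  [no exit]
  4: ∅  [no exit]
witness 3: d·b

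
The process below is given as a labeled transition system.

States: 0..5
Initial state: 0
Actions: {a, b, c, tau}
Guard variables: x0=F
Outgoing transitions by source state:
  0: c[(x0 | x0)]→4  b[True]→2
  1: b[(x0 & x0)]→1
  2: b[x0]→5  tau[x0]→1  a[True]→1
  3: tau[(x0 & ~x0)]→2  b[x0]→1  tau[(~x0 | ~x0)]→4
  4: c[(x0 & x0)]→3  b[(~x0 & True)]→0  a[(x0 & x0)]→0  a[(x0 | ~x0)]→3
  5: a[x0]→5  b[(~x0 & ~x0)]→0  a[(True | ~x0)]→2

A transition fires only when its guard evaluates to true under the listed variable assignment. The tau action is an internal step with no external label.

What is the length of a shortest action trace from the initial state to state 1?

Answer: 2

Working:
BFS to 1:
  L0 = {0}
  L1 = {2}
  L2 = {1}
depth(1)=2, e.g. b·a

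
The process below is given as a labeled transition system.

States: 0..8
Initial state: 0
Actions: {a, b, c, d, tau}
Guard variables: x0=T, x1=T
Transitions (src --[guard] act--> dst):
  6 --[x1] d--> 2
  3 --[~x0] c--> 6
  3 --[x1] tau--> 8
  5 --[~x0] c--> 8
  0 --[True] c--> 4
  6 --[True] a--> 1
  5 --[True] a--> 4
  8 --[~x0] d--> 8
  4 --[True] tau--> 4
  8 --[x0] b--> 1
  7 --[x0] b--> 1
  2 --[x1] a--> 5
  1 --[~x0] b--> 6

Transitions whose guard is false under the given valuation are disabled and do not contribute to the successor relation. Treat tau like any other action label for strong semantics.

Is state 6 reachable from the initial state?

9 transition(s) survive guard evaluation.
L0 = {0}
L1 = {4}  total {0,4}
Reach set: {0,4}

Answer: UNREACHABLE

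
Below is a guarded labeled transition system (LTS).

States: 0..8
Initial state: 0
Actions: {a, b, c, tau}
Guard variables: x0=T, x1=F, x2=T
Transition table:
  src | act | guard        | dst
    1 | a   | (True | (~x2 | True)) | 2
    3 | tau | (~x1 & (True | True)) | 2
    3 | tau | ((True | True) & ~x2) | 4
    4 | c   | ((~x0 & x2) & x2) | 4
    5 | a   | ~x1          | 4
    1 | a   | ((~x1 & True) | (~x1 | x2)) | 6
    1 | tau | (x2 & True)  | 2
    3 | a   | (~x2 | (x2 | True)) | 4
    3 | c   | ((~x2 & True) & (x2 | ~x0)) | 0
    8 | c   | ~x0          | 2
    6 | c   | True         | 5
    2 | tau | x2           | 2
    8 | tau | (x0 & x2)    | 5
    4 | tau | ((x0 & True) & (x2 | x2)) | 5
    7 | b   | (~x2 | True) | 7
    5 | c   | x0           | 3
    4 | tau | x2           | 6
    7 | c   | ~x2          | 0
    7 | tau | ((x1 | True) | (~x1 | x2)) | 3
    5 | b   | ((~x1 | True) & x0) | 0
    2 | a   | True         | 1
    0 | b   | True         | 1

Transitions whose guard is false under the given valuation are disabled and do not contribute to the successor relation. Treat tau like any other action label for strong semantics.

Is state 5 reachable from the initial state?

17 transition(s) survive guard evaluation.
Layer 0: {0}
Layer 1: {1}  now seen {0,1}
Layer 2: {2,6}  now seen {0,1,2,6}
Layer 3: {5}  now seen {0,1,2,5,6}
Layer 4: {3,4}  now seen {0,1,2,3,4,5,6}
R = {0,1,2,3,4,5,6}
witness 5: b·a·c

Answer: REACHABLE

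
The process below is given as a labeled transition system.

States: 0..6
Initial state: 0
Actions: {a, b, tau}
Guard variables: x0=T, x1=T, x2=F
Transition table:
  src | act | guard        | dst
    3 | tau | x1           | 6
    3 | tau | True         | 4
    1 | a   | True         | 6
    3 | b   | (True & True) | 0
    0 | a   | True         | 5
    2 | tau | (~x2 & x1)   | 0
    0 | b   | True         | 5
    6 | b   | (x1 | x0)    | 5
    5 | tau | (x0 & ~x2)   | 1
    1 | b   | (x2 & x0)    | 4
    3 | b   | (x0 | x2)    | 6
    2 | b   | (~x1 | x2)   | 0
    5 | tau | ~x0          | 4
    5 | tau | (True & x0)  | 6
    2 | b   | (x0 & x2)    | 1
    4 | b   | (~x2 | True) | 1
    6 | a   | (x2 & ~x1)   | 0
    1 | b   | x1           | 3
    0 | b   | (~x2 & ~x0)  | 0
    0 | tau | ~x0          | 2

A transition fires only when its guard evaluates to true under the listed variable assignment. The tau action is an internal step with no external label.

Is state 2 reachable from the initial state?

Answer: UNREACHABLE

Analysis:
Guard filter leaves 13 enabled edge(s).
Layer 0: {0}
Layer 1: {5}  now seen {0,5}
Layer 2: {1,6}  now seen {0,1,5,6}
Layer 3: {3}  now seen {0,1,3,5,6}
Layer 4: {4}  now seen {0,1,3,4,5,6}
R = {0,1,3,4,5,6}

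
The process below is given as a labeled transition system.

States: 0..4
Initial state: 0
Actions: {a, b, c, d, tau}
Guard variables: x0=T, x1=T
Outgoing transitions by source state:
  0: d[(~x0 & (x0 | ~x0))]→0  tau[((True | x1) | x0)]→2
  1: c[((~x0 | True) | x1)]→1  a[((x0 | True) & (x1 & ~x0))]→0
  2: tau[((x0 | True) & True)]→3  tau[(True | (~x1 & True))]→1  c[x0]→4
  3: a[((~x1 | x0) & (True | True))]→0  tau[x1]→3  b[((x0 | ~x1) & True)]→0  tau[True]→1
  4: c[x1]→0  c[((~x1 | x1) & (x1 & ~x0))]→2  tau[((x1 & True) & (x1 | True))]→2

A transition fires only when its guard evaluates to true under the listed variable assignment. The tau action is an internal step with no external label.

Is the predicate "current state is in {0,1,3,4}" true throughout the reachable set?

Allowed set {0,1,3,4}
R = {0,1,2,3,4}
  0: ✓
  1: ✓
  2: outside
  3: ✓
  4: ✓
counterexample path to 2: tau

Answer: INVARIANT VIOLATED at state 2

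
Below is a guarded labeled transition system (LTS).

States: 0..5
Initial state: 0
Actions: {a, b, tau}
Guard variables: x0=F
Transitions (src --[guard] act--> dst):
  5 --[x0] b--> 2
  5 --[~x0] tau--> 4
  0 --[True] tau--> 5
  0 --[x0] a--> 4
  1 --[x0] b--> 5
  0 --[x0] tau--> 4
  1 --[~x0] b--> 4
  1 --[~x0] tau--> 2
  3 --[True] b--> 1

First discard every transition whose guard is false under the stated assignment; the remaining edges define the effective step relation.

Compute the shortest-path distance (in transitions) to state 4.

BFS to 4:
  depth 0: {0}
  depth 1: {5}
  depth 2: {4}
4 enters at depth 2; path tau·tau

Answer: 2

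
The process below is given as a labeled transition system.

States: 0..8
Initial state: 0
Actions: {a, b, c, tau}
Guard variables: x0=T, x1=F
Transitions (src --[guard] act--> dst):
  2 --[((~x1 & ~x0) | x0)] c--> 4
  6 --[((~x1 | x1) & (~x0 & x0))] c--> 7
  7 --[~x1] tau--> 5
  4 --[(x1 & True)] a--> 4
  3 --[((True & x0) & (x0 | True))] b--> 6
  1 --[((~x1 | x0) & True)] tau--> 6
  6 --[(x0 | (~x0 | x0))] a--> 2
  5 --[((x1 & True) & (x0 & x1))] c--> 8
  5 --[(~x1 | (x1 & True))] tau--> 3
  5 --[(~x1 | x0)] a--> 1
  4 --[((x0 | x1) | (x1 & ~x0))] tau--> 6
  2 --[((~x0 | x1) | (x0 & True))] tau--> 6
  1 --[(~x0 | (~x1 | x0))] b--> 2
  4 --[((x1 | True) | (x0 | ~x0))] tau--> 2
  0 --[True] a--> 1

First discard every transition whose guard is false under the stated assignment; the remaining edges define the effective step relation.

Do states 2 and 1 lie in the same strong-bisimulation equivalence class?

Compute ~ classes (split until stable):
  P[0] = {{0,1,2,3,4,5,6,7,8}}
  P[1] = {{0,6},{1},{2},{3},{4,7},{5},{8}}
  P[2] = {{0},{1},{2},{3},{4},{5},{6},{7},{8}}
Fixed point at round 3; 9 class(es).
2∈{2}, 1∈{1}

Answer: NOT BISIMILAR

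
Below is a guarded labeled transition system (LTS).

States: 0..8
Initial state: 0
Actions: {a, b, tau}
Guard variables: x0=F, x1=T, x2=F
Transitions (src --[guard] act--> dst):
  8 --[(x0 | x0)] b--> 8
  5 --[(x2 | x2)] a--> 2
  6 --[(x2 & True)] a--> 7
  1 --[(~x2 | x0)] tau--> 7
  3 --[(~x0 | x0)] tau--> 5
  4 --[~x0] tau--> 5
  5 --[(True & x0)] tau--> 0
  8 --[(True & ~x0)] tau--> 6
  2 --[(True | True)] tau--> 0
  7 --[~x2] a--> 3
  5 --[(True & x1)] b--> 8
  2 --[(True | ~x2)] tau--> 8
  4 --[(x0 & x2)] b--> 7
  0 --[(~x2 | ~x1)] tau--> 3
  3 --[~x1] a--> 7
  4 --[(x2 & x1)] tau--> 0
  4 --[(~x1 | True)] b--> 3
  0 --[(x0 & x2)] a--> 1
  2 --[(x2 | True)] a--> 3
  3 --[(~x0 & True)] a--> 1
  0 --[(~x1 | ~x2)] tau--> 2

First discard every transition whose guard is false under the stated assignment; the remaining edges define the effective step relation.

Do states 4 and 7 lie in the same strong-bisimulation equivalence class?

Bisimulation quotient by refinement:
  round 0: {{0,1,2,3,4,5,6,7,8}}
  round 1: {{0,1,8},{2,3},{4},{5},{6},{7}}
  round 2: {{0},{1},{2},{3},{4},{5},{6},{7},{8}}
Fixed point at round 3; 9 class(es).
4∈{4}, 7∈{7}

Answer: NOT BISIMILAR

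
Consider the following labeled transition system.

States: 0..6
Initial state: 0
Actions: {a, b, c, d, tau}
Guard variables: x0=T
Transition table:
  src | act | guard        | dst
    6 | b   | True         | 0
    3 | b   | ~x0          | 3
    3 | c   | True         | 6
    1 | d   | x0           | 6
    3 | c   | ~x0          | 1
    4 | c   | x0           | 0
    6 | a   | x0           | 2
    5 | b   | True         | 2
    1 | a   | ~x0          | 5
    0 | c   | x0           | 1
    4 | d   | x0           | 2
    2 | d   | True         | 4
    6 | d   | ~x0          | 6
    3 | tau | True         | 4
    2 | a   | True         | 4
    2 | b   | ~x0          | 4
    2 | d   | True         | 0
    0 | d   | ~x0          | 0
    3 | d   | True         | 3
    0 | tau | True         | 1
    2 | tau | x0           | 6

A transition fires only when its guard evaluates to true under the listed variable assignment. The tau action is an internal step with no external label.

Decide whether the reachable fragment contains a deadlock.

Reachable = {0,1,2,4,6}
  0: c→1  tau→1  [2 exit(s)]
  1: d→6  [1 exit(s)]
  2: a→4  d→0  d→4  tau→6  [4 exit(s)]
  4: c→0  d→2  [2 exit(s)]
  6: a→2  b→0  [2 exit(s)]

Answer: DEADLOCK-FREE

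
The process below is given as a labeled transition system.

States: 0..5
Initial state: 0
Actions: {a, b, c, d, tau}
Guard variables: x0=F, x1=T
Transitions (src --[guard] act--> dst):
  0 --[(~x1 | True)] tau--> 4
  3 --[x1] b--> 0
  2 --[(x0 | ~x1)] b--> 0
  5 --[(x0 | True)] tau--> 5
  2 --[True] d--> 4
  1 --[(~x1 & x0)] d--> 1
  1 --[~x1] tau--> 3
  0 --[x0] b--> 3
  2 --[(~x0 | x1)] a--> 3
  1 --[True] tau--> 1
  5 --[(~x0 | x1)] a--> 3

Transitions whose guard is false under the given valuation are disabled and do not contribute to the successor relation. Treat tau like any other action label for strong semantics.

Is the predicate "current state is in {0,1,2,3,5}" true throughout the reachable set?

Answer: INVARIANT VIOLATED at state 4

Analysis:
Inv-set: {0,1,2,3,5}
R = {0,4}
  0: ✓
  4: ✗ unsafe
counterexample path to 4: tau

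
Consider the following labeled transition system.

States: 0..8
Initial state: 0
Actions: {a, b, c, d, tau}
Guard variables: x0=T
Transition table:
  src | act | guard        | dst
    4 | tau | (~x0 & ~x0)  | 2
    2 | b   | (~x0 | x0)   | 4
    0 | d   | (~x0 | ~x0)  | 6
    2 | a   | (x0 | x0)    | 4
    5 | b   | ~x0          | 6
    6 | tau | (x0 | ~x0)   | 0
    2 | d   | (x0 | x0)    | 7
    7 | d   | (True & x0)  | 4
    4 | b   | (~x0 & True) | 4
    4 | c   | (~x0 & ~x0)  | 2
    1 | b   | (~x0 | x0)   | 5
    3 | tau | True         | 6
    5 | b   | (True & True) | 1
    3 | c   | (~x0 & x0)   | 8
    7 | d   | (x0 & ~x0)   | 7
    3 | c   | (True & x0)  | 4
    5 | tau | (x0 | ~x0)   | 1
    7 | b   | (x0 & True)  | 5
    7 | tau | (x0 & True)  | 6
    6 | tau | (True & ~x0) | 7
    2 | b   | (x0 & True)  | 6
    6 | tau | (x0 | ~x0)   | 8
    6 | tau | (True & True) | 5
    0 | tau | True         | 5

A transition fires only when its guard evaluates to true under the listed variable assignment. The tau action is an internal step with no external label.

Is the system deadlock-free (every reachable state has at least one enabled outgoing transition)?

R = {0,1,5}
  0: tau→5  [1 exit(s)]
  1: b→5  [1 exit(s)]
  5: b→1  tau→1  [2 exit(s)]

Answer: DEADLOCK-FREE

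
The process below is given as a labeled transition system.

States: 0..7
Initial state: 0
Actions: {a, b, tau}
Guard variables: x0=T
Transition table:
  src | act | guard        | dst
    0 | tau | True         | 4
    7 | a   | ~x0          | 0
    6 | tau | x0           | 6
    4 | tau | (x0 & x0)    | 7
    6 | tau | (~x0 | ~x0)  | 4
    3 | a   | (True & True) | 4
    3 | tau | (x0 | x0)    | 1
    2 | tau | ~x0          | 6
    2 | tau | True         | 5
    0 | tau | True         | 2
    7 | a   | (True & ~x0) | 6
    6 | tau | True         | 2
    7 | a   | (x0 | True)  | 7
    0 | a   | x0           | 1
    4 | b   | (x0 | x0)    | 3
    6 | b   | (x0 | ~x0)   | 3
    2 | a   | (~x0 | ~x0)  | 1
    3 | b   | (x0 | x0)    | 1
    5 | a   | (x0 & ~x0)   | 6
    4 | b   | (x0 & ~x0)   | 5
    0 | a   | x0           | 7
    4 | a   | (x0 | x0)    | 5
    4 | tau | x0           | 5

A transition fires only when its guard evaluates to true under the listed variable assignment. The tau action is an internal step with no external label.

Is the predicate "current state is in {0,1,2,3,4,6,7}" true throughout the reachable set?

Safe = {0,1,2,3,4,6,7}
R = {0,1,2,3,4,5,7}
  0: ✓
  1: ✓
  2: ✓
  3: ✓
  4: ✓
  5: ✗ unsafe
  7: ✓
counterexample path to 5: tau·tau

Answer: INVARIANT VIOLATED at state 5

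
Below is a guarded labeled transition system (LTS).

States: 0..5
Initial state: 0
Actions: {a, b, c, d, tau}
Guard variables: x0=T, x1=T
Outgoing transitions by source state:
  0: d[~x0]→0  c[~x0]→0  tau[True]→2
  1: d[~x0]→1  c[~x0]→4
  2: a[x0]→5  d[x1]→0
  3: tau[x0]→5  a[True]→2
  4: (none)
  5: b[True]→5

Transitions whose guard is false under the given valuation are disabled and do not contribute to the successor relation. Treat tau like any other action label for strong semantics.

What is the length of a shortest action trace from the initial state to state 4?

BFS to 4:
  L0 = {0}
  L1 = {2}
  L2 = {5}
4 never appears.

Answer: UNREACHABLE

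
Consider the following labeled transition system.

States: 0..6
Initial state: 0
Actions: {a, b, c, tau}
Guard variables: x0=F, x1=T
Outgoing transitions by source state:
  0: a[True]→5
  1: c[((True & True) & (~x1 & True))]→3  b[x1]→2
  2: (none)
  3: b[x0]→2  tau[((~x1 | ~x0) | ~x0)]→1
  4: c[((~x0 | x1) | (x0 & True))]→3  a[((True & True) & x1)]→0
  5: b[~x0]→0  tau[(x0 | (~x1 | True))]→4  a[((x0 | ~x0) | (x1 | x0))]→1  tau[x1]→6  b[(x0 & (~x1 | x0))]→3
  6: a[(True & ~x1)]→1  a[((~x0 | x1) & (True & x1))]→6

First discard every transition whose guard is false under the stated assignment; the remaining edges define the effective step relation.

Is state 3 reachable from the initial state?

Answer: REACHABLE

Analysis:
After dropping false guards: 10 live edges.
depth 0: {0}
depth 1: {5}  now seen {0,5}
depth 2: {1,4,6}  now seen {0,1,4,5,6}
depth 3: {2,3}  now seen {0,1,2,3,4,5,6}
Reach set: {0,1,2,3,4,5,6}
Path to 3: a·tau·c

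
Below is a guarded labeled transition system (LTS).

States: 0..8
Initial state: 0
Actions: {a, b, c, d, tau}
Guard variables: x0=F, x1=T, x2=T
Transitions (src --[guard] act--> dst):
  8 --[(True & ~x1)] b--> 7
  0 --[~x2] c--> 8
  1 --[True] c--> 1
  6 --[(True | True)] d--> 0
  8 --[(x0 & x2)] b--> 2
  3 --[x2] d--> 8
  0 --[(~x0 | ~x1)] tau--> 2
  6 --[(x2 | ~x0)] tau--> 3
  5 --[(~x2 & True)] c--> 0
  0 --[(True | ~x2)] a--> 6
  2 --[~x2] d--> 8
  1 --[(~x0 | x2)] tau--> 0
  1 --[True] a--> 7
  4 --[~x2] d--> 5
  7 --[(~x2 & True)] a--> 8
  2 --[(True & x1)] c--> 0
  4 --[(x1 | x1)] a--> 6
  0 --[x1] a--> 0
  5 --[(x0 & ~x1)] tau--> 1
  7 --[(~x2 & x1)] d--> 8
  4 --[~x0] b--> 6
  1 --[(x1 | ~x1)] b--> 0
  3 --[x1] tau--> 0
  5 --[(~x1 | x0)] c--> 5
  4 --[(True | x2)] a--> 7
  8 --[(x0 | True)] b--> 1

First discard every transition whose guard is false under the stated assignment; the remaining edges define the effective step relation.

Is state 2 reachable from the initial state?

Answer: REACHABLE

Analysis:
After dropping false guards: 16 live edges.
Layer 0: {0}
Layer 1: {2,6}  cumulative {0,2,6}
Layer 2: {3}  cumulative {0,2,3,6}
Layer 3: {8}  cumulative {0,2,3,6,8}
Layer 4: {1}  cumulative {0,1,2,3,6,8}
Layer 5: {7}  cumulative {0,1,2,3,6,7,8}
R = {0,1,2,3,6,7,8}
Path to 2: tau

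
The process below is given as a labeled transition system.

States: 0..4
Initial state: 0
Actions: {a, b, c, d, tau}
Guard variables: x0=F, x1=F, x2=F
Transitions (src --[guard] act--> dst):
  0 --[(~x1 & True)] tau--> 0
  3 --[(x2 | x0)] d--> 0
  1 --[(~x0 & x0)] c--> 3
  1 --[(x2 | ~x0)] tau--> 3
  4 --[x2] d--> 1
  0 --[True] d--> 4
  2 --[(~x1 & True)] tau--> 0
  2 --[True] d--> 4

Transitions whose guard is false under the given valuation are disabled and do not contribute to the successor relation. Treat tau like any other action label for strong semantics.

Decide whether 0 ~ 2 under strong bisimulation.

Answer: BISIMILAR

Trace:
Compute ~ classes (split until stable):
  round 0: {{0,1,2,3,4}}
  round 1: {{0,2},{1},{3,4}}
Fixed point at round 2; 3 class(es).
class of 0: {0,2}; class of 2: {0,2}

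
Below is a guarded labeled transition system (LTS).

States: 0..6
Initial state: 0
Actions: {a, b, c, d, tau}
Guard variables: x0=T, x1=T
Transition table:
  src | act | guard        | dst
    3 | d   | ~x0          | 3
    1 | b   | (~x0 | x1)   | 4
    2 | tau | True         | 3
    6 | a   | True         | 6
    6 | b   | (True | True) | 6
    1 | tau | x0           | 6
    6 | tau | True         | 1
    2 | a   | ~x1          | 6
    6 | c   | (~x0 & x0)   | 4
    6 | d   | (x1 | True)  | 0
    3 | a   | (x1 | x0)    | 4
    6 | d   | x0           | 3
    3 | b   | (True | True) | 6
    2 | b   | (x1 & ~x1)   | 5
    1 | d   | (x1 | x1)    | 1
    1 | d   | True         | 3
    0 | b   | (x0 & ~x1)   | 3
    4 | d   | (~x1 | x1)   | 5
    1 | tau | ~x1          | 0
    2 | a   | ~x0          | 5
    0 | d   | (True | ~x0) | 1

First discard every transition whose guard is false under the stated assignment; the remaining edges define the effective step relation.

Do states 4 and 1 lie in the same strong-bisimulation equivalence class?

Answer: NOT BISIMILAR

Analysis:
Compute ~ classes (split until stable):
  round 0: {{0,1,2,3,4,5,6}}
  round 1: {{0,4},{1},{2},{3},{5},{6}}
  round 2: {{0},{1},{2},{3},{4},{5},{6}}
7 equivalence class(es) (converged in 3)
class of 4: {4}; class of 1: {1}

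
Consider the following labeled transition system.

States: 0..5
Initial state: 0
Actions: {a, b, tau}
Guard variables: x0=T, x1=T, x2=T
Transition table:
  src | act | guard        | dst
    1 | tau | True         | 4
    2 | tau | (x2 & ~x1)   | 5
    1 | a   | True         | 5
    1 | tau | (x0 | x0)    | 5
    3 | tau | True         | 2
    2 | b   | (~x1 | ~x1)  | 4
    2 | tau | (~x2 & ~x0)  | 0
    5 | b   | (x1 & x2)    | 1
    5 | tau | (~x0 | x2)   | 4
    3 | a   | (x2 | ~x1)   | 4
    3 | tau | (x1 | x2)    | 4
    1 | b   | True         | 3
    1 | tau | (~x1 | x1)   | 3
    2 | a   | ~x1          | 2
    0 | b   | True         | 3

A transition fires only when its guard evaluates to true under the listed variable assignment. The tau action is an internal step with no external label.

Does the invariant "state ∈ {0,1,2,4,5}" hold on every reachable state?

Allowed set {0,1,2,4,5}
Reach set: {0,2,3,4}
  0: safe
  2: safe
  3: outside
  4: safe
witness against invariant: b → 3

Answer: INVARIANT VIOLATED at state 3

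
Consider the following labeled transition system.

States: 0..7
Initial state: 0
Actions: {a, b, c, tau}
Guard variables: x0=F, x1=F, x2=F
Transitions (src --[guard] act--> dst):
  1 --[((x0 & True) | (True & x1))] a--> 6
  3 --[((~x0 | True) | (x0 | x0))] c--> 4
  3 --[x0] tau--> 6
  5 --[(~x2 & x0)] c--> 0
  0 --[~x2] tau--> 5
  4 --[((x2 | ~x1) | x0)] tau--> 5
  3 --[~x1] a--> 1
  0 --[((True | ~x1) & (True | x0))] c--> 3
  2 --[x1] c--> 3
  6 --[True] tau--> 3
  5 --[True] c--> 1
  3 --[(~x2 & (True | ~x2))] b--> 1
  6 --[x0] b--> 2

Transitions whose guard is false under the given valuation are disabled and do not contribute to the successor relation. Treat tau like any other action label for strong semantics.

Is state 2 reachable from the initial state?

Answer: UNREACHABLE

Trace:
Guard filter leaves 8 enabled edge(s).
L0 = {0}
L1 = {3,5}  now seen {0,3,5}
L2 = {1,4}  now seen {0,1,3,4,5}
R = {0,1,3,4,5}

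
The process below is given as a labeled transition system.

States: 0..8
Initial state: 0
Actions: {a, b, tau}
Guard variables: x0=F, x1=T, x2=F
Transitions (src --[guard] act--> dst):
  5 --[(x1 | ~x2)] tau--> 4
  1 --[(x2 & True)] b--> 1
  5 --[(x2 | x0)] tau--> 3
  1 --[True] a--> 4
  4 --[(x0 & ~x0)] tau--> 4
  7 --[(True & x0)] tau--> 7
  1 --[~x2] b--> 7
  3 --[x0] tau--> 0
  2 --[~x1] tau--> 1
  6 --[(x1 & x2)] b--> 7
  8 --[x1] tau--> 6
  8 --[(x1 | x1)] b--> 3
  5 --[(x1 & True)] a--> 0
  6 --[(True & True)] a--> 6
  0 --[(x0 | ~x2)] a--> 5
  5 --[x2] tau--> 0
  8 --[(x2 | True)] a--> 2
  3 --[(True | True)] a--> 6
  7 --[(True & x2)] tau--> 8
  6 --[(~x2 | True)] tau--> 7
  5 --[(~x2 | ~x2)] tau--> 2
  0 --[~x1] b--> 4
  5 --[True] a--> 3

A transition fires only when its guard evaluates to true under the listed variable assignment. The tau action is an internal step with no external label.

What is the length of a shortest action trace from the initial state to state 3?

Breadth-first toward 3:
  L0 = {0}
  L1 = {5}
  L2 = {2,3,4}
depth(3)=2, e.g. a·a

Answer: 2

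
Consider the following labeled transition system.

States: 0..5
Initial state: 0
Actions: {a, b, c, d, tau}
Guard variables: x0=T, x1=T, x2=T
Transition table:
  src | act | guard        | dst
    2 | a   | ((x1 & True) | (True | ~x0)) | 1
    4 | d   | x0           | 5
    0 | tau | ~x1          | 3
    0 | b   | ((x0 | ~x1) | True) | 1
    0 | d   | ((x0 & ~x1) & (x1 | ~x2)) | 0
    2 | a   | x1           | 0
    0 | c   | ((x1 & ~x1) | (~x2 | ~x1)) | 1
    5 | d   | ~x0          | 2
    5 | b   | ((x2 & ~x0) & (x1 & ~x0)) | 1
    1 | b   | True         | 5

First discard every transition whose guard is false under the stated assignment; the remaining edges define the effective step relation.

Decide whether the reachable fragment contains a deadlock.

Answer: DEADLOCK at state 5

Working:
R = {0,1,5}
  0: b→1  [1 out]
  1: b→5  [1 out]
  5: ∅  [STUCK]
trace reaching 5: b·b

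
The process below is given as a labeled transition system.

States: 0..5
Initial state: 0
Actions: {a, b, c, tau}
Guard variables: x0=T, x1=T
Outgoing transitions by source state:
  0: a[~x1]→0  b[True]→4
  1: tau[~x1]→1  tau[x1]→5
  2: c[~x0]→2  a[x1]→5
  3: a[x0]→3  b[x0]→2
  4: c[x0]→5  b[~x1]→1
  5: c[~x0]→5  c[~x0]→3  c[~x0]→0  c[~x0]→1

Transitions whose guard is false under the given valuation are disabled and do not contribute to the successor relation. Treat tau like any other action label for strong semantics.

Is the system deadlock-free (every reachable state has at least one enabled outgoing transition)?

Reachable = {0,4,5}
  0: b→4  [1 exit(s)]
  4: c→5  [1 exit(s)]
  5: ∅  [STUCK]
Path to 5: b·c

Answer: DEADLOCK at state 5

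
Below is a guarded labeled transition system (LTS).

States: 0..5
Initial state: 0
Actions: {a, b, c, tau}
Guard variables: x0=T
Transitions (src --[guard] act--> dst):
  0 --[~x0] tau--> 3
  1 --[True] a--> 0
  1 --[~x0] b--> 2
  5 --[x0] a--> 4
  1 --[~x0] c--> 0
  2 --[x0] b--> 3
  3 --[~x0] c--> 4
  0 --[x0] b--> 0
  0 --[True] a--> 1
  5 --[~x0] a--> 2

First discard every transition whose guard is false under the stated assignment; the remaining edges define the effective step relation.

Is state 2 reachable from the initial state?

Answer: UNREACHABLE

Working:
After dropping false guards: 5 live edges.
depth 0: {0}
depth 1: {1}  now seen {0,1}
R = {0,1}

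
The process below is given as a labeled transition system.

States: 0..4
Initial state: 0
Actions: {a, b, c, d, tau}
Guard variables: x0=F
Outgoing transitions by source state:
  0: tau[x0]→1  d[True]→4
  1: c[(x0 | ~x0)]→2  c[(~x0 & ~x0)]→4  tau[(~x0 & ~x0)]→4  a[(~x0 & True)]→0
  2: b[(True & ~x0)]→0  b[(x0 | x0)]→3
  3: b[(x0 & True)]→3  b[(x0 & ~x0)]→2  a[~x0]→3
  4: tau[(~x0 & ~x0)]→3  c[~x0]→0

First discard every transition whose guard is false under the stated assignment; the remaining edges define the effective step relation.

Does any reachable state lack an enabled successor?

Answer: DEADLOCK-FREE

Working:
Reachable = {0,3,4}
  0: d→4  [1 out]
  3: a→3  [1 out]
  4: c→0  tau→3  [2 out]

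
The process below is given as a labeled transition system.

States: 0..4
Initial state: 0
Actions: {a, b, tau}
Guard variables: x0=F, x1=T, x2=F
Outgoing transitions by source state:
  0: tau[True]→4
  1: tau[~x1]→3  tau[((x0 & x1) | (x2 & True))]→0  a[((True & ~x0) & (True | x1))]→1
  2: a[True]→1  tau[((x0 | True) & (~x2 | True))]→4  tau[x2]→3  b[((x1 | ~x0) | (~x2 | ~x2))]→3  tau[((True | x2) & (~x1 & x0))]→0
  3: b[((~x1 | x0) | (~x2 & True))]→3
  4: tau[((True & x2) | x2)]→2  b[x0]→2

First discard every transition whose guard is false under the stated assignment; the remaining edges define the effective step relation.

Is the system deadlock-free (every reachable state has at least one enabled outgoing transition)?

R = {0,4}
  0: tau→4  [deg 1]
  4: ∅  [STUCK]
Path to 4: tau

Answer: DEADLOCK at state 4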